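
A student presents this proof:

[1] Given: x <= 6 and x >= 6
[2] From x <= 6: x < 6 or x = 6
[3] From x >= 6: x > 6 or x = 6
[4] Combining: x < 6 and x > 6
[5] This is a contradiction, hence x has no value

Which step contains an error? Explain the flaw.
Step 4: Combining: x < 6 and x > 6

Step 4 incorrectly combines the conditions. From x <= 6 and x >= 6, the intersection is x = 6. The error treats the 'or' cases as 'and' requirements. The correct conclusion is that x = 6 is the unique solution, not that no solution exists.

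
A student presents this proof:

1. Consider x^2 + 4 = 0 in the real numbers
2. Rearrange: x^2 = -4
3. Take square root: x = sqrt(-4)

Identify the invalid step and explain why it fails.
Step 3: Take square root: x = sqrt(-4)

Step 3 takes the square root of -4, which is negative. In the real number system, the square root of a negative number is undefined. The equation x^2 + 4 = 0 has no real solutions. Square roots of negative numbers only exist in the complex numbers.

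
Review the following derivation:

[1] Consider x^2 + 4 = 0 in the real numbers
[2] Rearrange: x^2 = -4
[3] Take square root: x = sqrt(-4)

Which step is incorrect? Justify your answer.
Step 3: Take square root: x = sqrt(-4)

Step 3 takes the square root of -4, which is negative. In the real number system, the square root of a negative number is undefined. The equation x^2 + 4 = 0 has no real solutions. Square roots of negative numbers only exist in the complex numbers.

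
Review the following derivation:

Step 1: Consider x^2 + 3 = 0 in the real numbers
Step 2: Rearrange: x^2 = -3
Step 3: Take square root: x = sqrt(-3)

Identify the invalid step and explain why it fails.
Step 3: Take square root: x = sqrt(-3)

Step 3 takes the square root of -3, which is negative. In the real number system, the square root of a negative number is undefined. The equation x^2 + 3 = 0 has no real solutions. Square roots of negative numbers only exist in the complex numbers.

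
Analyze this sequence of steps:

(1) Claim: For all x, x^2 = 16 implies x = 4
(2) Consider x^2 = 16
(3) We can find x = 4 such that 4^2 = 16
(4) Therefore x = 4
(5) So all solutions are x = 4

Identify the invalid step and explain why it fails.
Step 4: Therefore x = 4

Step 4 incorrectly concludes that x = 4 is the only solution. The proof shows that x = 4 is A solution (existence), but does not show it is the ONLY solution (uniqueness). In fact, x = -4 is also a solution since (-4)^2 = 16. Finding one solution doesn't prove there are no others.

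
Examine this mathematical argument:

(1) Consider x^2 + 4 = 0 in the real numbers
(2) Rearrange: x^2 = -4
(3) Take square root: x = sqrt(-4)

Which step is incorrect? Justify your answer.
Step 3: Take square root: x = sqrt(-4)

Step 3 takes the square root of -4, which is negative. In the real number system, the square root of a negative number is undefined. The equation x^2 + 4 = 0 has no real solutions. Square roots of negative numbers only exist in the complex numbers.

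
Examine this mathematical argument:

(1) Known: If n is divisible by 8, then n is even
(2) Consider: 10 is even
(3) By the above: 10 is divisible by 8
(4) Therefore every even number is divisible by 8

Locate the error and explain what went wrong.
Step 3: By the above: 10 is divisible by 8

Step 3 commits the fallacy of affirming the consequent. The known fact 'divisible by 8 → even' does NOT imply 'even → divisible by 8'. That would be the converse, which is false. For example, 10 is even but 10 ÷ 8 = 1.25, which is not an integer.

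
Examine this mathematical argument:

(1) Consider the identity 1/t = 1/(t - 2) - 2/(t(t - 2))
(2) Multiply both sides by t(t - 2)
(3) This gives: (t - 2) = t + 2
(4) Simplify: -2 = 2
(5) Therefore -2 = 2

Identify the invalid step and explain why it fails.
Step 3: This gives: (t - 2) = t + 2

Step 3 makes a sign error when clearing denominators. Multiplying -2/(t(t - 2)) by t(t - 2) gives -2, not +2. The correct result is (t - 2) = t - 2, which is trivially true, not (t - 2) = t + 2. (Step 1 is a valid identity: 1/(t - 2) - 2/(t(t - 2)) = (t - 2)/(t(t - 2)) = 1/t.)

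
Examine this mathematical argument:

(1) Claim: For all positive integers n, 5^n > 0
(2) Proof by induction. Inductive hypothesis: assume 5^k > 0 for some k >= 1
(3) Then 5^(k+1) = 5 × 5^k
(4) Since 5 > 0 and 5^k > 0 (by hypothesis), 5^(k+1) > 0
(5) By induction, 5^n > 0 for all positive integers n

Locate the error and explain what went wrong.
Step 5: By induction, 5^n > 0 for all positive integers n

Step 5 concludes the proof by induction, but no base case was ever established. A valid induction proof requires: (1) a base case proving 5^1 > 0, and (2) an inductive step showing IF 5^k > 0 THEN 5^(k+1) > 0. Steps 2-4 correctly establish the inductive step, but without the base case the conclusion in step 5 does not follow.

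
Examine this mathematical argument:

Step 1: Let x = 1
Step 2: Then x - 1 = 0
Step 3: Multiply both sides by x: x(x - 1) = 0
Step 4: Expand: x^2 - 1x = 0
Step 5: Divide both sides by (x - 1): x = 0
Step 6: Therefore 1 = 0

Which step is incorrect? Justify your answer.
Step 5: Divide both sides by (x - 1): x = 0

Step 5 divides both sides by (x - 1). However, since x = 1, we have (x - 1) = 0. Division by zero is undefined, making this step invalid.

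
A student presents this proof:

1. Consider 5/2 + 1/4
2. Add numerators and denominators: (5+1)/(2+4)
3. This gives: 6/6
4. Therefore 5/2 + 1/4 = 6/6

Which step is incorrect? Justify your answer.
Step 2: Add numerators and denominators: (5+1)/(2+4)

Step 2 incorrectly adds fractions by separately adding numerators and denominators. This is wrong. The correct method requires a common denominator: 5/2 + 1/4 = (5×4 + 1×2)/(2×4) = 22/8 = 11/4. The method used gives 6/6, which is different.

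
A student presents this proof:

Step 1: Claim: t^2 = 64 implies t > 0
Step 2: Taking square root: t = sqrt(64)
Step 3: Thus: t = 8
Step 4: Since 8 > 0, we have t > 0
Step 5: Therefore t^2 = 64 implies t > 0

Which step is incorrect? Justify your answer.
Step 2: Taking square root: t = sqrt(64)

Step 2 takes the square root and assumes the positive root only. The equation t^2 = 64 actually has two solutions: t = 8 and t = -8. The proof silently assumes t > 0 without justification, then uses this assumption to conclude t > 0, which is circular. The counterexample t = -8 shows the claim is false.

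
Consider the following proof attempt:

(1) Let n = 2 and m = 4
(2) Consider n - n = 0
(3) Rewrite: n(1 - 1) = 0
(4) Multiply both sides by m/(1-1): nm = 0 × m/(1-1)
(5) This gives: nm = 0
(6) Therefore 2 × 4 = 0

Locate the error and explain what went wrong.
Step 4: Multiply both sides by m/(1-1): nm = 0 × m/(1-1)

Step 4 multiplies both sides by m/(1-1). However, 1-1 = 0, so this is multiplication by m/0, which is undefined. We cannot multiply by an undefined expression.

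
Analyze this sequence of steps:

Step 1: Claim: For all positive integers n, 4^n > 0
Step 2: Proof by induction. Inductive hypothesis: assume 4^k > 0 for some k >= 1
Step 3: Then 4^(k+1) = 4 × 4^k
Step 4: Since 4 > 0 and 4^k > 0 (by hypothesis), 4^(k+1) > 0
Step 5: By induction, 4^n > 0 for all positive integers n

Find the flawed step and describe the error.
Step 5: By induction, 4^n > 0 for all positive integers n

Step 5 concludes the proof by induction, but no base case was ever established. A valid induction proof requires: (1) a base case proving 4^1 > 0, and (2) an inductive step showing IF 4^k > 0 THEN 4^(k+1) > 0. Steps 2-4 correctly establish the inductive step, but without the base case the conclusion in step 5 does not follow.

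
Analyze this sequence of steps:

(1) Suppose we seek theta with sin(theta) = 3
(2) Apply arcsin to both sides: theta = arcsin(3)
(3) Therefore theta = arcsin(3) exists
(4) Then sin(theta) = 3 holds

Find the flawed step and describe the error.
Step 2: Apply arcsin to both sides: theta = arcsin(3)

Step 2 applies arcsin to 3. However, arcsin(x) is only defined for x in [-1, 1] because sin(theta) can only produce values in that range. Since |3| > 1, arcsin(3) is undefined. There is no angle whose sine equals 3.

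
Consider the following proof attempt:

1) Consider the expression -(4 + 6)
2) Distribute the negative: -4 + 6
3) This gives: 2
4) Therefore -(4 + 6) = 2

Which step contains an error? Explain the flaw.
Step 2: Distribute the negative: -4 + 6

Step 2 incorrectly distributes the negative sign. The correct distribution is -(4 + 6) = -4 - 6 = -10. The negative must be applied to both terms, not just the first. The error treats -(4 + 6) as -4 + 6, which equals 2 instead of -10.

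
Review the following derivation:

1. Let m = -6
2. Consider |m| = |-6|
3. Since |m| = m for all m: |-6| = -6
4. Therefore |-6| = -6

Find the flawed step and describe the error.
Step 3: Since |m| = m for all m: |-6| = -6

Step 3 incorrectly states that |m| = m for all m. The correct definition is |m| = m when m >= 0, and |m| = -m when m < 0. Since -6 < 0, we have |-6| = -(-6) = 6, not -6.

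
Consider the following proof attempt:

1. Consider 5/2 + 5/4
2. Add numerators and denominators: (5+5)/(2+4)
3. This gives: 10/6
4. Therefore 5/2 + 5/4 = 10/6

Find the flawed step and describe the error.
Step 2: Add numerators and denominators: (5+5)/(2+4)

Step 2 incorrectly adds fractions by separately adding numerators and denominators. This is wrong. The correct method requires a common denominator: 5/2 + 5/4 = (5×4 + 5×2)/(2×4) = 30/8 = 15/4. The method used gives 10/6, which is different.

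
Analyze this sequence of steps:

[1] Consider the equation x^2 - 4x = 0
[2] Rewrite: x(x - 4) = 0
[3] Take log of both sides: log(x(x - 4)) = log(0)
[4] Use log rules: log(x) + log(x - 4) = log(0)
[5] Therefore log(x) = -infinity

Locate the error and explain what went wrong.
Step 3: Take log of both sides: log(x(x - 4)) = log(0)

Step 3 takes the logarithm of both sides, resulting in log(0) on the right side. The logarithm is only defined for positive numbers; log(0) is undefined (approaches negative infinity). This operation is invalid.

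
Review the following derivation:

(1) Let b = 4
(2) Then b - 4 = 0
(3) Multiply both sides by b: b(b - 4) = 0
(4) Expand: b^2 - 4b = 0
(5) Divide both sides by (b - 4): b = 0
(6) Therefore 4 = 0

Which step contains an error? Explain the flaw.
Step 5: Divide both sides by (b - 4): b = 0

Step 5 divides both sides by (b - 4). However, since b = 4, we have (b - 4) = 0. Division by zero is undefined, making this step invalid.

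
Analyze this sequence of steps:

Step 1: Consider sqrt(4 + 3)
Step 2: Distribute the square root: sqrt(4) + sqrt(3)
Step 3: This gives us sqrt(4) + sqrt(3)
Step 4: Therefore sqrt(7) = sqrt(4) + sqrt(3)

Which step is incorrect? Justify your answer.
Step 2: Distribute the square root: sqrt(4) + sqrt(3)

Step 2 incorrectly 'distributes' the square root over addition. The square root function does not distribute: sqrt(a + b) ≠ sqrt(a) + sqrt(b). In fact, sqrt(4 + 3) = sqrt(7) ≈ 2.6458, while sqrt(4) + sqrt(3) ≈ 3.7321.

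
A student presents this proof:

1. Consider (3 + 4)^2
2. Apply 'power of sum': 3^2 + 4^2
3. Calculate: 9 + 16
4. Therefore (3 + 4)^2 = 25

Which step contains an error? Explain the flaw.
Step 2: Apply 'power of sum': 3^2 + 4^2

Step 2 incorrectly applies a non-existent rule '(a+b)^n = a^n + b^n'. This is false in general. The correct expansion uses the binomial theorem. The actual value is (3 + 4)^2 = 7^2 = 49, not 25.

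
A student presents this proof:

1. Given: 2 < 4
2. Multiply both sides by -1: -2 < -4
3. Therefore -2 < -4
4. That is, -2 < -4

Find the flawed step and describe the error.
Step 2: Multiply both sides by -1: -2 < -4

Step 2 multiplies both sides by -1 but fails to reverse the inequality sign. When multiplying (or dividing) an inequality by a negative number, the direction must be reversed. Since 2 < 4, we should get -2 > -4, i.e., -2 > -4.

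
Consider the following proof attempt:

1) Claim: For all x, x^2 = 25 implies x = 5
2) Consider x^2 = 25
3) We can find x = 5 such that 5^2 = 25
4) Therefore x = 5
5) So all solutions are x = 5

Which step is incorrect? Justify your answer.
Step 4: Therefore x = 5

Step 4 incorrectly concludes that x = 5 is the only solution. The proof shows that x = 5 is A solution (existence), but does not show it is the ONLY solution (uniqueness). In fact, x = -5 is also a solution since (-5)^2 = 25. Finding one solution doesn't prove there are no others.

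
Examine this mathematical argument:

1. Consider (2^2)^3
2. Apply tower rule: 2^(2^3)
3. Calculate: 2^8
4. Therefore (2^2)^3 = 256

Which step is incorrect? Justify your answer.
Step 2: Apply tower rule: 2^(2^3)

Step 2 incorrectly states that (a^b)^c = a^(b^c). The correct rule is (a^b)^c = a^(b×c). The actual value is (2^2)^3 = 2^6 = 64, not 2^8 = 256.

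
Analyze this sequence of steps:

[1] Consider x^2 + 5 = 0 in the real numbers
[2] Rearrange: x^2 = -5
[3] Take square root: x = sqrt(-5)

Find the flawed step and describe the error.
Step 3: Take square root: x = sqrt(-5)

Step 3 takes the square root of -5, which is negative. In the real number system, the square root of a negative number is undefined. The equation x^2 + 5 = 0 has no real solutions. Square roots of negative numbers only exist in the complex numbers.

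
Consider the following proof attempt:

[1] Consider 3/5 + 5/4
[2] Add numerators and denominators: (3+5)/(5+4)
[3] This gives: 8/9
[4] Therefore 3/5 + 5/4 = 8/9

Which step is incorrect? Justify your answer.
Step 2: Add numerators and denominators: (3+5)/(5+4)

Step 2 incorrectly adds fractions by separately adding numerators and denominators. This is wrong. The correct method requires a common denominator: 3/5 + 5/4 = (3×4 + 5×5)/(5×4) = 37/20 = 37/20. The method used gives 8/9, which is different.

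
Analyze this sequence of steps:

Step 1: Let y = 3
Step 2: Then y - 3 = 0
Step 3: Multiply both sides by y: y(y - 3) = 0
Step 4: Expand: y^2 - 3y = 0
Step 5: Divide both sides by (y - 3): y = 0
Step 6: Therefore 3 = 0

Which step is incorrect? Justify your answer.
Step 5: Divide both sides by (y - 3): y = 0

Step 5 divides both sides by (y - 3). However, since y = 3, we have (y - 3) = 0. Division by zero is undefined, making this step invalid.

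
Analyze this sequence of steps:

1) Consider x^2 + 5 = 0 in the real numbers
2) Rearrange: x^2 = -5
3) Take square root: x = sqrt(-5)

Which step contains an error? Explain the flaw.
Step 3: Take square root: x = sqrt(-5)

Step 3 takes the square root of -5, which is negative. In the real number system, the square root of a negative number is undefined. The equation x^2 + 5 = 0 has no real solutions. Square roots of negative numbers only exist in the complex numbers.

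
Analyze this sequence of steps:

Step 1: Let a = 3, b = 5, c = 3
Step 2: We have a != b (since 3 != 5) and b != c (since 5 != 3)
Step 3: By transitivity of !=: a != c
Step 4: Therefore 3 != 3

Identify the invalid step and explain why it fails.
Step 3: By transitivity of !=: a != c

Step 3 incorrectly applies transitivity to the '!=' relation. Transitivity states: if a R b and b R c, then a R c. However, '!=' is not transitive. Counterexample: 3 != 5 and 5 != 3, but 3 = 3 (both equal 3). Transitivity holds for relations like <, <=, =, but not for !=.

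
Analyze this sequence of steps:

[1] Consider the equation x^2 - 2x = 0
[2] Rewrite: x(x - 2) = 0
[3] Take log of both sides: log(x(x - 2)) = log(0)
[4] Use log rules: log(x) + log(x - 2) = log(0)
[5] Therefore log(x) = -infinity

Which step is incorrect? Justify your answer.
Step 3: Take log of both sides: log(x(x - 2)) = log(0)

Step 3 takes the logarithm of both sides, resulting in log(0) on the right side. The logarithm is only defined for positive numbers; log(0) is undefined (approaches negative infinity). This operation is invalid.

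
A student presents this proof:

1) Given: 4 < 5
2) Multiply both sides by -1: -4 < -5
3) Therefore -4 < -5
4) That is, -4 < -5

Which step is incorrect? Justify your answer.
Step 2: Multiply both sides by -1: -4 < -5

Step 2 multiplies both sides by -1 but fails to reverse the inequality sign. When multiplying (or dividing) an inequality by a negative number, the direction must be reversed. Since 4 < 5, we should get -4 > -5, i.e., -4 > -5.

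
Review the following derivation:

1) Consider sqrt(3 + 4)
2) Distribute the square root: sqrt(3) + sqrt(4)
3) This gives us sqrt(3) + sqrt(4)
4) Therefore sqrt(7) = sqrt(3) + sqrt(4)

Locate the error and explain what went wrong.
Step 2: Distribute the square root: sqrt(3) + sqrt(4)

Step 2 incorrectly 'distributes' the square root over addition. The square root function does not distribute: sqrt(a + b) ≠ sqrt(a) + sqrt(b). In fact, sqrt(3 + 4) = sqrt(7) ≈ 2.6458, while sqrt(3) + sqrt(4) ≈ 3.7321.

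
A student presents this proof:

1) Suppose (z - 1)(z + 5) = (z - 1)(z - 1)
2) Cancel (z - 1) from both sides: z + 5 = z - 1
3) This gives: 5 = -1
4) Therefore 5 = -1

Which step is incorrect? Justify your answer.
Step 2: Cancel (z - 1) from both sides: z + 5 = z - 1

Step 2 cancels (z - 1) from both sides. This is only valid if (z - 1) ≠ 0, i.e., z ≠ 1. When z = 1, both sides equal zero regardless of the other factors. The correct approach requires considering z = 1 as a separate case.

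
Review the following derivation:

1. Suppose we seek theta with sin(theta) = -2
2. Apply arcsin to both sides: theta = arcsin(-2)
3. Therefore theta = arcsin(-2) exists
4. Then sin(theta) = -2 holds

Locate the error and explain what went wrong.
Step 2: Apply arcsin to both sides: theta = arcsin(-2)

Step 2 applies arcsin to -2. However, arcsin(x) is only defined for x in [-1, 1] because sin(theta) can only produce values in that range. Since |-2| > 1, arcsin(-2) is undefined. There is no angle whose sine equals -2.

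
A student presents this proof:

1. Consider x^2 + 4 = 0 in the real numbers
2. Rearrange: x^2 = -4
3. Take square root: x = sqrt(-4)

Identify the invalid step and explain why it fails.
Step 3: Take square root: x = sqrt(-4)

Step 3 takes the square root of -4, which is negative. In the real number system, the square root of a negative number is undefined. The equation x^2 + 4 = 0 has no real solutions. Square roots of negative numbers only exist in the complex numbers.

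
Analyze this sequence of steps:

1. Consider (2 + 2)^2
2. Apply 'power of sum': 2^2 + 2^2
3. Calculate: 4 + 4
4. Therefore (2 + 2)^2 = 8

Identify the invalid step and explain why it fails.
Step 2: Apply 'power of sum': 2^2 + 2^2

Step 2 incorrectly applies a non-existent rule '(a+b)^n = a^n + b^n'. This is false in general. The correct expansion uses the binomial theorem. The actual value is (2 + 2)^2 = 4^2 = 16, not 8.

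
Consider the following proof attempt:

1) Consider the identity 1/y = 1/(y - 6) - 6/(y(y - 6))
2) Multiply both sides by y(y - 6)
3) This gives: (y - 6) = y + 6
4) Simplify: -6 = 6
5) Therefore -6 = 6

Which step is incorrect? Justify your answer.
Step 3: This gives: (y - 6) = y + 6

Step 3 makes a sign error when clearing denominators. Multiplying -6/(y(y - 6)) by y(y - 6) gives -6, not +6. The correct result is (y - 6) = y - 6, which is trivially true, not (y - 6) = y + 6. (Step 1 is a valid identity: 1/(y - 6) - 6/(y(y - 6)) = (y - 6)/(y(y - 6)) = 1/y.)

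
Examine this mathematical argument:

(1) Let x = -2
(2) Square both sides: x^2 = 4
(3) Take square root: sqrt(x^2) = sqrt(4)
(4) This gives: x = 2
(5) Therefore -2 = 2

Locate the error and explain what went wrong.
Step 4: This gives: x = 2

Step 4 incorrectly states that sqrt(x^2) = x. The correct identity is sqrt(x^2) = |x|. Since x = -2 < 0, we have sqrt(x^2) = |-2| = 2, not x = -2.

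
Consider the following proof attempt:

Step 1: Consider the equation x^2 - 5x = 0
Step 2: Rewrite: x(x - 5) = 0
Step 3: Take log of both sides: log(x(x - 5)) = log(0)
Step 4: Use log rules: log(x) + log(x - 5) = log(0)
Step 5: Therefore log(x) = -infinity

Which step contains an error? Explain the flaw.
Step 3: Take log of both sides: log(x(x - 5)) = log(0)

Step 3 takes the logarithm of both sides, resulting in log(0) on the right side. The logarithm is only defined for positive numbers; log(0) is undefined (approaches negative infinity). This operation is invalid.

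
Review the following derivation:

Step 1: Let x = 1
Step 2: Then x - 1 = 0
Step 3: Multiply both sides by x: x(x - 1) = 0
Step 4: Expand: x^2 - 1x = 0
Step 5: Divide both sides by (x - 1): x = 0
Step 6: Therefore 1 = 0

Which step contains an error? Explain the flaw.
Step 5: Divide both sides by (x - 1): x = 0

Step 5 divides both sides by (x - 1). However, since x = 1, we have (x - 1) = 0. Division by zero is undefined, making this step invalid.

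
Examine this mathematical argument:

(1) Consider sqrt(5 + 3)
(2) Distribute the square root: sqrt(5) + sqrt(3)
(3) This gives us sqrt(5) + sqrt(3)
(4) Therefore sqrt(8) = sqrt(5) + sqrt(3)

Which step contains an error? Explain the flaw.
Step 2: Distribute the square root: sqrt(5) + sqrt(3)

Step 2 incorrectly 'distributes' the square root over addition. The square root function does not distribute: sqrt(a + b) ≠ sqrt(a) + sqrt(b). In fact, sqrt(5 + 3) = sqrt(8) ≈ 2.8284, while sqrt(5) + sqrt(3) ≈ 3.9681.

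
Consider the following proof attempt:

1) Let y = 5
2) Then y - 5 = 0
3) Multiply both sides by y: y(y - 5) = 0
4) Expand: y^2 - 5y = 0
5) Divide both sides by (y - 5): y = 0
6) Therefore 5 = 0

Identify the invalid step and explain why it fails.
Step 5: Divide both sides by (y - 5): y = 0

Step 5 divides both sides by (y - 5). However, since y = 5, we have (y - 5) = 0. Division by zero is undefined, making this step invalid.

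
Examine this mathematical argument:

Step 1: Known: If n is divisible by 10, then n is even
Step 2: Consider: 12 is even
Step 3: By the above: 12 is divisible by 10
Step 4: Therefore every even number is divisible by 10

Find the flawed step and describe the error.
Step 3: By the above: 12 is divisible by 10

Step 3 commits the fallacy of affirming the consequent. The known fact 'divisible by 10 → even' does NOT imply 'even → divisible by 10'. That would be the converse, which is false. For example, 12 is even but 12 ÷ 10 = 1.20, which is not an integer.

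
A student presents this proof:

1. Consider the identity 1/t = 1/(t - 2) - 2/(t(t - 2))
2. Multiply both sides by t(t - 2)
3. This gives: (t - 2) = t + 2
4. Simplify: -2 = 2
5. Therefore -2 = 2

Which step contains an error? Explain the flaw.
Step 3: This gives: (t - 2) = t + 2

Step 3 makes a sign error when clearing denominators. Multiplying -2/(t(t - 2)) by t(t - 2) gives -2, not +2. The correct result is (t - 2) = t - 2, which is trivially true, not (t - 2) = t + 2. (Step 1 is a valid identity: 1/(t - 2) - 2/(t(t - 2)) = (t - 2)/(t(t - 2)) = 1/t.)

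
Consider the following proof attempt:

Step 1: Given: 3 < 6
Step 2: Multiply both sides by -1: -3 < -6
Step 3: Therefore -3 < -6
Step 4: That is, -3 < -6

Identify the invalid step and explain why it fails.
Step 2: Multiply both sides by -1: -3 < -6

Step 2 multiplies both sides by -1 but fails to reverse the inequality sign. When multiplying (or dividing) an inequality by a negative number, the direction must be reversed. Since 3 < 6, we should get -3 > -6, i.e., -3 > -6.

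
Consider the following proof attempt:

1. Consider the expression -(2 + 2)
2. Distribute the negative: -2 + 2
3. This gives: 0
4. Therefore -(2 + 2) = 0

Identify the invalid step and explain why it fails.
Step 2: Distribute the negative: -2 + 2

Step 2 incorrectly distributes the negative sign. The correct distribution is -(2 + 2) = -2 - 2 = -4. The negative must be applied to both terms, not just the first. The error treats -(2 + 2) as -2 + 2, which equals 0 instead of -4.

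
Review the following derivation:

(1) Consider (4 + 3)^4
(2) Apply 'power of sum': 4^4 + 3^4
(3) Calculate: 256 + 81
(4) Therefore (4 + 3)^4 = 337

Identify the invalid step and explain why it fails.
Step 2: Apply 'power of sum': 4^4 + 3^4

Step 2 incorrectly applies a non-existent rule '(a+b)^n = a^n + b^n'. This is false in general. The correct expansion uses the binomial theorem. The actual value is (4 + 3)^4 = 7^4 = 2401, not 337.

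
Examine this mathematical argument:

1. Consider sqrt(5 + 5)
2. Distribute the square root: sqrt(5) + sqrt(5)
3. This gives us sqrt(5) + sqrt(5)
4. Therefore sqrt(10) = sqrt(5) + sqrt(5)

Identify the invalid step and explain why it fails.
Step 2: Distribute the square root: sqrt(5) + sqrt(5)

Step 2 incorrectly 'distributes' the square root over addition. The square root function does not distribute: sqrt(a + b) ≠ sqrt(a) + sqrt(b). In fact, sqrt(5 + 5) = sqrt(10) ≈ 3.1623, while sqrt(5) + sqrt(5) ≈ 4.4721.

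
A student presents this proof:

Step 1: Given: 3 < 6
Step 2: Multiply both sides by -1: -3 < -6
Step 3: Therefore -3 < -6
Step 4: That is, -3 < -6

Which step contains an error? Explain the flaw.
Step 2: Multiply both sides by -1: -3 < -6

Step 2 multiplies both sides by -1 but fails to reverse the inequality sign. When multiplying (or dividing) an inequality by a negative number, the direction must be reversed. Since 3 < 6, we should get -3 > -6, i.e., -3 > -6.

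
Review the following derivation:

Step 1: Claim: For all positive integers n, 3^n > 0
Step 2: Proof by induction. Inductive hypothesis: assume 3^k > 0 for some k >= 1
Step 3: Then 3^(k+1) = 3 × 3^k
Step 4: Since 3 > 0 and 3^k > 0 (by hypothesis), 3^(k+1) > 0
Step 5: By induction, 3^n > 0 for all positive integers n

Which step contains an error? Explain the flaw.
Step 5: By induction, 3^n > 0 for all positive integers n

Step 5 concludes the proof by induction, but no base case was ever established. A valid induction proof requires: (1) a base case proving 3^1 > 0, and (2) an inductive step showing IF 3^k > 0 THEN 3^(k+1) > 0. Steps 2-4 correctly establish the inductive step, but without the base case the conclusion in step 5 does not follow.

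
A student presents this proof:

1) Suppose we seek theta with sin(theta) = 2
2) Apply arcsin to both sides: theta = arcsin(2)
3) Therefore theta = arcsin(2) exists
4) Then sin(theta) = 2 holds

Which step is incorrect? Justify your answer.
Step 2: Apply arcsin to both sides: theta = arcsin(2)

Step 2 applies arcsin to 2. However, arcsin(x) is only defined for x in [-1, 1] because sin(theta) can only produce values in that range. Since |2| > 1, arcsin(2) is undefined. There is no angle whose sine equals 2.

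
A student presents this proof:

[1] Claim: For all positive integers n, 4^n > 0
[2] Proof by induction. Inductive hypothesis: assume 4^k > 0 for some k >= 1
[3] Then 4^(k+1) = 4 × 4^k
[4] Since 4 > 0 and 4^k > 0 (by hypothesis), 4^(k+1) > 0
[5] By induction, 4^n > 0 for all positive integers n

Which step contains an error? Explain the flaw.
Step 5: By induction, 4^n > 0 for all positive integers n

Step 5 concludes the proof by induction, but no base case was ever established. A valid induction proof requires: (1) a base case proving 4^1 > 0, and (2) an inductive step showing IF 4^k > 0 THEN 4^(k+1) > 0. Steps 2-4 correctly establish the inductive step, but without the base case the conclusion in step 5 does not follow.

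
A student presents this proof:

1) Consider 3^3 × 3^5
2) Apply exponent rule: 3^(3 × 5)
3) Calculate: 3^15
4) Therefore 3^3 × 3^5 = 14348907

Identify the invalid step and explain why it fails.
Step 2: Apply exponent rule: 3^(3 × 5)

Step 2 incorrectly states that a^b × a^c = a^(b×c). The correct rule is a^b × a^c = a^(b+c). The actual value is 3^3 × 3^5 = 3^8 = 6561, not 3^15 = 14348907.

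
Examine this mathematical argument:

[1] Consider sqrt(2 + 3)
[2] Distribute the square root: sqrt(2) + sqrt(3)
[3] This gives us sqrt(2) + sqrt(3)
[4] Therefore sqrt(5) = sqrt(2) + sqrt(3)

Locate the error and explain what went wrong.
Step 2: Distribute the square root: sqrt(2) + sqrt(3)

Step 2 incorrectly 'distributes' the square root over addition. The square root function does not distribute: sqrt(a + b) ≠ sqrt(a) + sqrt(b). In fact, sqrt(2 + 3) = sqrt(5) ≈ 2.2361, while sqrt(2) + sqrt(3) ≈ 3.1463.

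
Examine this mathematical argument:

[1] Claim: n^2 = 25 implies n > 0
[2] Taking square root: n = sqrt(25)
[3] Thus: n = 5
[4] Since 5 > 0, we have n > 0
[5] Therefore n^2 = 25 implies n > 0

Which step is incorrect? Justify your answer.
Step 2: Taking square root: n = sqrt(25)

Step 2 takes the square root and assumes the positive root only. The equation n^2 = 25 actually has two solutions: n = 5 and n = -5. The proof silently assumes n > 0 without justification, then uses this assumption to conclude n > 0, which is circular. The counterexample n = -5 shows the claim is false.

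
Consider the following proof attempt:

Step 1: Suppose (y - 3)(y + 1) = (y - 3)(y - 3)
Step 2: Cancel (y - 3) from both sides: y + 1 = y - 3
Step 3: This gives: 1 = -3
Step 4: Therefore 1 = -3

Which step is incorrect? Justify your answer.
Step 2: Cancel (y - 3) from both sides: y + 1 = y - 3

Step 2 cancels (y - 3) from both sides. This is only valid if (y - 3) ≠ 0, i.e., y ≠ 3. When y = 3, both sides equal zero regardless of the other factors. The correct approach requires considering y = 3 as a separate case.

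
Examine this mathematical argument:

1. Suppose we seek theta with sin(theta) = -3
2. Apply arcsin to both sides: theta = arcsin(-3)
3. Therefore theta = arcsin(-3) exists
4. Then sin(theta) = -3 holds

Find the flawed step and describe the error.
Step 2: Apply arcsin to both sides: theta = arcsin(-3)

Step 2 applies arcsin to -3. However, arcsin(x) is only defined for x in [-1, 1] because sin(theta) can only produce values in that range. Since |-3| > 1, arcsin(-3) is undefined. There is no angle whose sine equals -3.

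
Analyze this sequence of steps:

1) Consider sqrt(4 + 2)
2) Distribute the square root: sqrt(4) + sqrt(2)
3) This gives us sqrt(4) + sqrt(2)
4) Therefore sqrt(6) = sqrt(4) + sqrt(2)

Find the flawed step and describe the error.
Step 2: Distribute the square root: sqrt(4) + sqrt(2)

Step 2 incorrectly 'distributes' the square root over addition. The square root function does not distribute: sqrt(a + b) ≠ sqrt(a) + sqrt(b). In fact, sqrt(4 + 2) = sqrt(6) ≈ 2.4495, while sqrt(4) + sqrt(2) ≈ 3.4142.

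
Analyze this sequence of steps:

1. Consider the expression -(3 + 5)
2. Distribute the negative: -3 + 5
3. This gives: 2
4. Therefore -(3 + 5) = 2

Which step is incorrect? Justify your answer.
Step 2: Distribute the negative: -3 + 5

Step 2 incorrectly distributes the negative sign. The correct distribution is -(3 + 5) = -3 - 5 = -8. The negative must be applied to both terms, not just the first. The error treats -(3 + 5) as -3 + 5, which equals 2 instead of -8.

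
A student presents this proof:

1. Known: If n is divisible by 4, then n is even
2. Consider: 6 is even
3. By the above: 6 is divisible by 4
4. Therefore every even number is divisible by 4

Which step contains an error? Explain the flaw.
Step 3: By the above: 6 is divisible by 4

Step 3 commits the fallacy of affirming the consequent. The known fact 'divisible by 4 → even' does NOT imply 'even → divisible by 4'. That would be the converse, which is false. For example, 6 is even but 6 ÷ 4 = 1.50, which is not an integer.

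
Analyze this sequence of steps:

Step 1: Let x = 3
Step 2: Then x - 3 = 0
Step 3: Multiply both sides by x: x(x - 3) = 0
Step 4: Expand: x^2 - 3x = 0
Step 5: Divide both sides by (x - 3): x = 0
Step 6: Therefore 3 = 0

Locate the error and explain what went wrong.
Step 5: Divide both sides by (x - 3): x = 0

Step 5 divides both sides by (x - 3). However, since x = 3, we have (x - 3) = 0. Division by zero is undefined, making this step invalid.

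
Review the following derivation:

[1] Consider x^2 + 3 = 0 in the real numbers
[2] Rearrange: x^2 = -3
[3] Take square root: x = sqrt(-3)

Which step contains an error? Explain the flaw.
Step 3: Take square root: x = sqrt(-3)

Step 3 takes the square root of -3, which is negative. In the real number system, the square root of a negative number is undefined. The equation x^2 + 3 = 0 has no real solutions. Square roots of negative numbers only exist in the complex numbers.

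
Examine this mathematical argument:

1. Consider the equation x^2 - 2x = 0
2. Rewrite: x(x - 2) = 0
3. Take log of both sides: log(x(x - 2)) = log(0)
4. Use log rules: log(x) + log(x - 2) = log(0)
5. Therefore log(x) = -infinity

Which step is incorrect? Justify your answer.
Step 3: Take log of both sides: log(x(x - 2)) = log(0)

Step 3 takes the logarithm of both sides, resulting in log(0) on the right side. The logarithm is only defined for positive numbers; log(0) is undefined (approaches negative infinity). This operation is invalid.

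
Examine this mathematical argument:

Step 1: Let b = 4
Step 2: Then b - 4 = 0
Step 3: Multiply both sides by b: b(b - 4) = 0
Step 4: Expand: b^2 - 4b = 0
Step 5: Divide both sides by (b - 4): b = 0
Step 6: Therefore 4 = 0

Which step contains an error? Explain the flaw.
Step 5: Divide both sides by (b - 4): b = 0

Step 5 divides both sides by (b - 4). However, since b = 4, we have (b - 4) = 0. Division by zero is undefined, making this step invalid.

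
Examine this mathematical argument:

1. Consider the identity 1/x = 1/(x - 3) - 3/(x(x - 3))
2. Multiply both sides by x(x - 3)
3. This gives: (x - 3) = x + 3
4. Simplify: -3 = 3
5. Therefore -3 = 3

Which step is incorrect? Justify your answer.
Step 3: This gives: (x - 3) = x + 3

Step 3 makes a sign error when clearing denominators. Multiplying -3/(x(x - 3)) by x(x - 3) gives -3, not +3. The correct result is (x - 3) = x - 3, which is trivially true, not (x - 3) = x + 3. (Step 1 is a valid identity: 1/(x - 3) - 3/(x(x - 3)) = (x - 3)/(x(x - 3)) = 1/x.)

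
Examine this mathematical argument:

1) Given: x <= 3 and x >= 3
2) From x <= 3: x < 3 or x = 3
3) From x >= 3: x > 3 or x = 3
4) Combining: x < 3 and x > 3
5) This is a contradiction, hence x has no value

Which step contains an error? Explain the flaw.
Step 4: Combining: x < 3 and x > 3

Step 4 incorrectly combines the conditions. From x <= 3 and x >= 3, the intersection is x = 3. The error treats the 'or' cases as 'and' requirements. The correct conclusion is that x = 3 is the unique solution, not that no solution exists.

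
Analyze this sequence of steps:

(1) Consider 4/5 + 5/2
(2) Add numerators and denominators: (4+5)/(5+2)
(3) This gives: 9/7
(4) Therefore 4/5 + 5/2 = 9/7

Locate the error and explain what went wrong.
Step 2: Add numerators and denominators: (4+5)/(5+2)

Step 2 incorrectly adds fractions by separately adding numerators and denominators. This is wrong. The correct method requires a common denominator: 4/5 + 5/2 = (4×2 + 5×5)/(5×2) = 33/10 = 33/10. The method used gives 9/7, which is different.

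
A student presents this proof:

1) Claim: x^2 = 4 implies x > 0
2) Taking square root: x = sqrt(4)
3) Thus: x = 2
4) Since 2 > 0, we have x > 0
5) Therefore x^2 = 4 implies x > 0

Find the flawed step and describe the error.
Step 2: Taking square root: x = sqrt(4)

Step 2 takes the square root and assumes the positive root only. The equation x^2 = 4 actually has two solutions: x = 2 and x = -2. The proof silently assumes x > 0 without justification, then uses this assumption to conclude x > 0, which is circular. The counterexample x = -2 shows the claim is false.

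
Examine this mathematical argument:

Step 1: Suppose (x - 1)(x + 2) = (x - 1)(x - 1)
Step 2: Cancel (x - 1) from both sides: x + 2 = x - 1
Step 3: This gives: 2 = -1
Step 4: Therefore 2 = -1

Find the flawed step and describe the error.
Step 2: Cancel (x - 1) from both sides: x + 2 = x - 1

Step 2 cancels (x - 1) from both sides. This is only valid if (x - 1) ≠ 0, i.e., x ≠ 1. When x = 1, both sides equal zero regardless of the other factors. The correct approach requires considering x = 1 as a separate case.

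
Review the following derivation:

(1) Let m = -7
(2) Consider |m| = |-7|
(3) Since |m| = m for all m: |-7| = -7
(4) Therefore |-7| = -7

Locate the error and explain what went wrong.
Step 3: Since |m| = m for all m: |-7| = -7

Step 3 incorrectly states that |m| = m for all m. The correct definition is |m| = m when m >= 0, and |m| = -m when m < 0. Since -7 < 0, we have |-7| = -(-7) = 7, not -7.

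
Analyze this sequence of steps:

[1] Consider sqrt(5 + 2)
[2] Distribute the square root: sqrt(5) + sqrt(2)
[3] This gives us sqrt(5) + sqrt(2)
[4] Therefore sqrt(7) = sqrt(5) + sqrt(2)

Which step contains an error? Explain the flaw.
Step 2: Distribute the square root: sqrt(5) + sqrt(2)

Step 2 incorrectly 'distributes' the square root over addition. The square root function does not distribute: sqrt(a + b) ≠ sqrt(a) + sqrt(b). In fact, sqrt(5 + 2) = sqrt(7) ≈ 2.6458, while sqrt(5) + sqrt(2) ≈ 3.6503.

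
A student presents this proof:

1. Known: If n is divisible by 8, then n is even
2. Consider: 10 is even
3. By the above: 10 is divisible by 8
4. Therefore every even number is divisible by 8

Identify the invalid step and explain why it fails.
Step 3: By the above: 10 is divisible by 8

Step 3 commits the fallacy of affirming the consequent. The known fact 'divisible by 8 → even' does NOT imply 'even → divisible by 8'. That would be the converse, which is false. For example, 10 is even but 10 ÷ 8 = 1.25, which is not an integer.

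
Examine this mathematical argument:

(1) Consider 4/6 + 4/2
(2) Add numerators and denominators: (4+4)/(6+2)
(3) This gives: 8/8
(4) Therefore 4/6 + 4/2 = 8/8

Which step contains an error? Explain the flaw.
Step 2: Add numerators and denominators: (4+4)/(6+2)

Step 2 incorrectly adds fractions by separately adding numerators and denominators. This is wrong. The correct method requires a common denominator: 4/6 + 4/2 = (4×2 + 4×6)/(6×2) = 32/12 = 8/3. The method used gives 8/8, which is different.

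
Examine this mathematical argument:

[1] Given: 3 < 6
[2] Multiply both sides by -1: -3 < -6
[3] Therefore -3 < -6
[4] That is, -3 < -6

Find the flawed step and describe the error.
Step 2: Multiply both sides by -1: -3 < -6

Step 2 multiplies both sides by -1 but fails to reverse the inequality sign. When multiplying (or dividing) an inequality by a negative number, the direction must be reversed. Since 3 < 6, we should get -3 > -6, i.e., -3 > -6.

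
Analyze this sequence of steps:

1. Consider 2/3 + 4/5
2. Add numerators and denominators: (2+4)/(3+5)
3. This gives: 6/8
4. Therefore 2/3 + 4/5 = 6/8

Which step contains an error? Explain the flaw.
Step 2: Add numerators and denominators: (2+4)/(3+5)

Step 2 incorrectly adds fractions by separately adding numerators and denominators. This is wrong. The correct method requires a common denominator: 2/3 + 4/5 = (2×5 + 4×3)/(3×5) = 22/15 = 22/15. The method used gives 6/8, which is different.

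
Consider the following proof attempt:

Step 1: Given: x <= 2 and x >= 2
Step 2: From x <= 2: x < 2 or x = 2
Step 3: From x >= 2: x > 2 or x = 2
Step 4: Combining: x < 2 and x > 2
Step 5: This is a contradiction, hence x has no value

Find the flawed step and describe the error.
Step 4: Combining: x < 2 and x > 2

Step 4 incorrectly combines the conditions. From x <= 2 and x >= 2, the intersection is x = 2. The error treats the 'or' cases as 'and' requirements. The correct conclusion is that x = 2 is the unique solution, not that no solution exists.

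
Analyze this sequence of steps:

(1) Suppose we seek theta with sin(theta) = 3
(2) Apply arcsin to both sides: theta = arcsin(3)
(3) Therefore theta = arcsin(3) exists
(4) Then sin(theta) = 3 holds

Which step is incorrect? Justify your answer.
Step 2: Apply arcsin to both sides: theta = arcsin(3)

Step 2 applies arcsin to 3. However, arcsin(x) is only defined for x in [-1, 1] because sin(theta) can only produce values in that range. Since |3| > 1, arcsin(3) is undefined. There is no angle whose sine equals 3.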